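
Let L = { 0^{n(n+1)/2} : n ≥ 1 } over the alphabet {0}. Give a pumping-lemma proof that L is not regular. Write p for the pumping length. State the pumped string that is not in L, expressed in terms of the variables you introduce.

Suppose for contradiction that L is regular, and let p be the pumping length.
Take w = 0^{p(p+1)/2} ∈ L with |w| = p(p+1)/2 ≥ p.
Write w = xyz as guaranteed by the lemma, with |xy| ≤ p and |y| ≥ 1.
Then y = 0^k for some k with 1 ≤ k ≤ p.
Pump with i = 2: xy^2z = 0^{p(p+1)/2+k}. Since 1 ≤ k ≤ p, p(p+1)/2 < p(p+1)/2+k ≤ p(p+1)/2+p < (p+1)(p+2)/2, so p(p+1)/2+k is strictly between consecutive triangular numbers. So xy^2z ∉ L.
This contradicts the pumping lemma, so L is not regular.

0^{p(p+1)/2+k}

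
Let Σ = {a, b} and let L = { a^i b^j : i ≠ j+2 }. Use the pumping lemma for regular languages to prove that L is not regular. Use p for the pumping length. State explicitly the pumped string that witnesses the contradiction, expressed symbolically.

Assume L is regular. Let p be the pumping length given by the pumping lemma.
Choose w = a^p b^{p+p!-2}. Since p ≠ (p+p!-2)+2 = p+p!, w ∈ L; and |w| ≥ p.
By the pumping lemma, w = xyz with |xy| ≤ p and y is nonempty.
Since the first p symbols of w are all a's and |xy| ≤ p, y lies entirely in the leading a-block: y = a^k for some k with 1 ≤ k ≤ p.
Since 1 ≤ k ≤ p, k divides p!; set t = 1 + p!/k. Then xy^t z has p + (p!/k)·k = p + p! copies of a. Now the a-count is p+p! and (b-count)+2 = (p+p!-2)+2 = p+p!, so i ≠ j+2 fails. So xy^t z = a^{p+p!} b^{p+p!-2} ∉ L.
Contradiction. Therefore L is not regular.

a^{p+p!} b^{p+p!-2}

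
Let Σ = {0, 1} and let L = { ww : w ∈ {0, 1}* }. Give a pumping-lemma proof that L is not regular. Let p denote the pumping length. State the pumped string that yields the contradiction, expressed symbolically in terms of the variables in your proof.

0^{p+k} 1^p 0^p 1^p

Assume L is regular; let p be its pumping constant.
Take w = 0^p 1^p 0^p 1^p = uu where u = 0^p1^p; then w ∈ L and |w| = 4p ≥ p.
Write w = xyz as guaranteed by the lemma, with |xy| ≤ p and |y| > 0.
The first p characters of w are 0's, so xy (and hence y) consists only of 0's. Write y = 0^k, 1 ≤ k ≤ p.
Pump with i = 2: xy^2z = 0^{p+k} 1^p 0^p 1^p, of length 4p+k. Suppose this equals vv. The string starts with 0 and ends with 1, so v does too; thus the boundary between the two copies of v is a 1→0 transition. There is exactly one such transition, at position 2p+k, so |v| = 2p+k and |vv| = 4p+2k ≠ 4p+k since k ≥ 1. So xy^2z ∉ L.
Contradiction. Therefore L is not regular.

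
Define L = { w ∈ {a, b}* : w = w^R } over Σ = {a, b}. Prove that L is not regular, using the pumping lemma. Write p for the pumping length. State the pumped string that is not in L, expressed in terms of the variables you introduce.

a^{p+k} b a^p

Suppose for contradiction that L is regular, and let p be the pumping length.
Take w = a^p b a^p, a palindrome of length 2p+1 ≥ p.
Write w = xyz as guaranteed by the lemma, with |xy| ≤ p and |y| > 0.
The first p characters of w are a's, so xy (and hence y) consists only of a's. Write y = a^k, 1 ≤ k ≤ p.
Pump with i = 2: xy^2z = a^{p+k} b a^p. Its reverse is a^p b a^{p+k}, which differs from xy^2z since k ≥ 1. So xy^2z is not a palindrome and xy^2z ∉ L.
This contradicts the pumping lemma, so L is not regular.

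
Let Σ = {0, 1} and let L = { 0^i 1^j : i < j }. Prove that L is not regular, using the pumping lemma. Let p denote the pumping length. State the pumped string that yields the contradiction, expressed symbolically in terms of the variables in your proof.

Assume L is regular; let p be its pumping constant.
Choose w = 0^p 1^{p+1} ∈ L, with |w| = 2p+1 ≥ p.
Write w = xyz as guaranteed by the lemma, with |xy| ≤ p and |y| > 0.
The first p characters of w are 0's, so xy (and hence y) consists only of 0's. Write y = 0^k, 1 ≤ k ≤ p.
Consider xy^2z = 0^{p+k} 1^{p+1}. Since k ≥ 1, the 0-count p+k is at least p+1, so i < j fails; thus xy^2z ∉ L.
This contradicts the pumping lemma, so L is not regular.

0^{p+k} 1^{p+1}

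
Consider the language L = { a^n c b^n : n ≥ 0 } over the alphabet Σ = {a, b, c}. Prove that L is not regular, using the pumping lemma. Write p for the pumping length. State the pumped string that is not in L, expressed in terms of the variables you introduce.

Toward a contradiction, assume L is regular with pumping length p.
Take w = a^p c b^p ∈ L with |w| = 2p+1 ≥ p.
By the pumping lemma, w = xyz with |xy| ≤ p and |y| > 0.
The first p characters of w are a's, so xy (and hence y) consists only of a's. Write y = a^k, 1 ≤ k ≤ p.
Pump with i = 2: xy^2z = a^{p+k} c b^p, which would require p+k = p. But k ≥ 1, so xy^2z ∉ L.
Contradiction. Therefore L is not regular.

a^{p+k} c b^p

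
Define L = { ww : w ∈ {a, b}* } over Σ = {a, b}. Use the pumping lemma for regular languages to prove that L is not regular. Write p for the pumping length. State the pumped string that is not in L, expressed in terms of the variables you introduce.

Assume L is regular. Let p be the pumping length given by the pumping lemma.
Take w = a^p b^p a^p b^p = uu where u = a^pb^p; then w ∈ L and |w| = 4p ≥ p.
Write w = xyz as guaranteed by the lemma, with |xy| ≤ p and y is nonempty.
The first p characters of w are a's, so xy (and hence y) consists only of a's. Write y = a^k, 1 ≤ k ≤ p.
Pump with i = 2: xy^2z = a^{p+k} b^p a^p b^p, of length 4p+k. Suppose this equals vv. The string starts with a and ends with b, so v does too; thus the boundary between the two copies of v is a b→a transition. There is exactly one such transition, at position 2p+k, so |v| = 2p+k and |vv| = 4p+2k ≠ 4p+k since k ≥ 1. So xy^2z ∉ L.
Contradiction. Therefore L is not regular.

a^{p+k} b^p a^p b^p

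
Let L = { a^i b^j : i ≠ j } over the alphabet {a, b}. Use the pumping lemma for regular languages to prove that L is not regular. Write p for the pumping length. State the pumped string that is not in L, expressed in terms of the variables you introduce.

a^{p+p!} b^{p+p!}

Assume L is regular; let p be its pumping constant.
Choose w = a^p b^{p+p!}. Since p ≠ p+p!, w ∈ L; and |w| ≥ p.
Write w = xyz as guaranteed by the lemma, with |xy| ≤ p and |y| ≥ 1.
Because |xy| ≤ p and w begins with p copies of a, we have y = a^k with 1 ≤ k ≤ p.
Since 1 ≤ k ≤ p, k divides p!; set t = 1 + p!/k. Then xy^t z has p + (p!/k)·k = p + p! copies of a. Now the a-count equals the b-count, so i ≠ j fails. So xy^t z = a^{p+p!} b^{p+p!} ∉ L.
This is a contradiction; hence L is not regular.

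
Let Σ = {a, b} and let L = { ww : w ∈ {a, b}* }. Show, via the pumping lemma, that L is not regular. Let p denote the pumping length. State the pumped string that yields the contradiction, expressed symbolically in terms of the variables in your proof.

a^{p+k} b^p a^p b^p

Suppose for contradiction that L is regular, and let p be the pumping length.
Take w = a^p b^p a^p b^p = uu where u = a^pb^p; then w ∈ L and |w| = 4p ≥ p.
By the pumping lemma, w = xyz with |xy| ≤ p and |y| > 0.
Because |xy| ≤ p and w begins with p copies of a, we have y = a^k with 1 ≤ k ≤ p.
Pump with i = 2: xy^2z = a^{p+k} b^p a^p b^p, of length 4p+k. Suppose this equals vv. The string starts with a and ends with b, so v does too; thus the boundary between the two copies of v is a b→a transition. There is exactly one such transition, at position 2p+k, so |v| = 2p+k and |vv| = 4p+2k ≠ 4p+k since k ≥ 1. So xy^2z ∉ L.
Contradiction. Therefore L is not regular.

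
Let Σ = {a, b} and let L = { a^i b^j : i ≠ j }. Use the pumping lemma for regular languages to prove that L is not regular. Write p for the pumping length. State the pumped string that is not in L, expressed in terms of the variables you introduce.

Assume L is regular; let p be its pumping constant.
Choose w = a^p b^{p+p!}. Since p ≠ p+p!, w ∈ L; and |w| ≥ p.
By the pumping lemma, w = xyz with |xy| ≤ p and y is nonempty.
Because |xy| ≤ p and w begins with p copies of a, we have y = a^k with 1 ≤ k ≤ p.
Since 1 ≤ k ≤ p, k divides p!; set t = 1 + p!/k. Then xy^t z has p + (p!/k)·k = p + p! copies of a. Now the a-count equals the b-count, so i ≠ j fails. So xy^t z = a^{p+p!} b^{p+p!} ∉ L.
This contradicts the pumping lemma, so L is not regular.

a^{p+p!} b^{p+p!}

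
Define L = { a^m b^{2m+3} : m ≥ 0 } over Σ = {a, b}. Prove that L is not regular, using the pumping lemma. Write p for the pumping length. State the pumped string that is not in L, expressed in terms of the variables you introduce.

Toward a contradiction, assume L is regular with pumping length p.
Let w = a^p b^{2p+3} ∈ L; note |w| = 3p+3 ≥ p.
The pumping lemma gives a decomposition w = xyz where |xy| ≤ p and |y| > 0.
Because |xy| ≤ p and w begins with p copies of a, we have y = a^k with 1 ≤ k ≤ p.
Pump with i = 2: xy^2z = a^{p+k} b^{2p+3}. For this to lie in L we would need 2p+3 = 2(p+k)+3, which forces k = 0. But k ≥ 1, so xy^2z ∉ L.
This contradicts the pumping lemma, so L is not regular.

a^{p+k} b^{2p+3}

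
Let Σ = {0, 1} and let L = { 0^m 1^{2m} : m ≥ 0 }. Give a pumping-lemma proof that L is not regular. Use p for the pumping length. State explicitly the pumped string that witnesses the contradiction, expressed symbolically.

0^{p+k} 1^{2p}

Assume L is regular. Let p be the pumping length given by the pumping lemma.
Take w = 0^p 1^{2p}. Then w ∈ L and |w| = 3p ≥ p.
By the pumping lemma, w = xyz with |xy| ≤ p and |y| ≥ 1.
Because |xy| ≤ p and w begins with p copies of 0, we have y = 0^k with 1 ≤ k ≤ p.
Pump with i = 2: xy^2z = 0^{p+k} 1^{2p}. For this to lie in L we would need 2p = 2(p+k), which forces k = 0. But k ≥ 1, so xy^2z ∉ L.
This is a contradiction; hence L is not regular.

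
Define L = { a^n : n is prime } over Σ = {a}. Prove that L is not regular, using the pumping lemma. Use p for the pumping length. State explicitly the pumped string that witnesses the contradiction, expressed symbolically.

a^{q(1+k)}

Suppose for contradiction that L is regular, and let p be the pumping length.
Let q be a prime with q ≥ p+2 (infinitely many primes exist), and take w = a^q ∈ L with |w| = q ≥ p.
Write w = xyz as guaranteed by the lemma, with |xy| ≤ p and |y| > 0.
Then y = a^k for some k with 1 ≤ k ≤ p.
Since 1 ≤ k ≤ p, |xz| = q-k. Pump with i = q+1: |xy^{q+1}z| = (q-k)+(q+1)k = q+qk = q(1+k), which is composite (both factors ≥ 2). So xy^{q+1}z = a^{q(1+k)} ∉ L.
Contradiction. Therefore L is not regular.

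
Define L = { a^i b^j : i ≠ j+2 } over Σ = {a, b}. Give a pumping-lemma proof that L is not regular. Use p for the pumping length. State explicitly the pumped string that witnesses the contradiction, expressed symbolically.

Toward a contradiction, assume L is regular with pumping length p.
Choose w = a^p b^{p+p!-2}. Since p ≠ (p+p!-2)+2 = p+p!, w ∈ L; and |w| ≥ p.
Write w = xyz as guaranteed by the lemma, with |xy| ≤ p and |y| > 0.
The first p characters of w are a's, so xy (and hence y) consists only of a's. Write y = a^k, 1 ≤ k ≤ p.
Since 1 ≤ k ≤ p, k divides p!; set t = 1 + p!/k. Then xy^t z has p + (p!/k)·k = p + p! copies of a. Now the a-count is p+p! and (b-count)+2 = (p+p!-2)+2 = p+p!, so i ≠ j+2 fails. So xy^t z = a^{p+p!} b^{p+p!-2} ∉ L.
Contradiction. Therefore L is not regular.

a^{p+p!} b^{p+p!-2}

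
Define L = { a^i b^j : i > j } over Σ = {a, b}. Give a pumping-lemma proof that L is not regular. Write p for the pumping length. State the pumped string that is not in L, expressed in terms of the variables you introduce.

Suppose for contradiction that L is regular, and let p be the pumping length.
Choose w = a^{p+1} b^p ∈ L, with |w| = 2p+1 ≥ p.
The pumping lemma gives a decomposition w = xyz where |xy| ≤ p and |y| > 0.
The first p characters of w are a's, so xy (and hence y) consists only of a's. Write y = a^k, 1 ≤ k ≤ p.
Consider xy^0z = xz = a^{p+1-k} b^p. Since k ≥ 1, the a-count p+1-k is at most p, so i > j fails; thus xz ∉ L.
Contradiction. Therefore L is not regular.

a^{p+1-k} b^p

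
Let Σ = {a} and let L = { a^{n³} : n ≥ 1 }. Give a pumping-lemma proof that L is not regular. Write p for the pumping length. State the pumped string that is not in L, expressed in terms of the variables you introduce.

Toward a contradiction, assume L is regular with pumping length p.
Take w = a^{p³} ∈ L with |w| = p³ ≥ p.
By the pumping lemma, w = xyz with |xy| ≤ p and |y| > 0.
Then y = a^k for some k with 1 ≤ k ≤ p.
Pump with i = 2: xy^2z = a^{p³+k}. Since 1 ≤ k ≤ p, p³ < p³+k ≤ p³+p < p³+3p²+3p+1 = (p+1)³, so p³+k is not a perfect cube. So xy^2z ∉ L.
This is a contradiction; hence L is not regular.

a^{p³+k}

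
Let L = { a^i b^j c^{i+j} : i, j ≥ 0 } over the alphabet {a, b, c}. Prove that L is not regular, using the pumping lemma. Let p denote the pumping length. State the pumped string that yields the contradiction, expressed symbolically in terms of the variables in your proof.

Assume L is regular. Let p be the pumping length given by the pumping lemma.
Take w = a^p b^p c^{2p} ∈ L (with i=j=p, i+j=2p), |w| = 4p ≥ p.
Write w = xyz as guaranteed by the lemma, with |xy| ≤ p and y is nonempty.
Since the first p symbols of w are all a's and |xy| ≤ p, y lies entirely in the leading a-block: y = a^k for some k with 1 ≤ k ≤ p.
Consider xy^2z = a^{p+k} b^p c^{2p}. Now the a- and b-counts sum to 2p+k, but the c-count is 2p ≠ 2p+k. So xy^2z ∉ L.
This contradicts the pumping lemma, so L is not regular.

a^{p+k} b^p c^{2p}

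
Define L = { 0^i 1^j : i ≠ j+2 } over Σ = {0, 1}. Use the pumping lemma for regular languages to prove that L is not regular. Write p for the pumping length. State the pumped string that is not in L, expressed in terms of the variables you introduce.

0^{p+p!} 1^{p+p!-2}

Suppose for contradiction that L is regular, and let p be the pumping length.
Choose w = 0^p 1^{p+p!-2}. Since p ≠ (p+p!-2)+2 = p+p!, w ∈ L; and |w| ≥ p.
By the pumping lemma, w = xyz with |xy| ≤ p and y is nonempty.
Since the first p symbols of w are all 0's and |xy| ≤ p, y lies entirely in the leading 0-block: y = 0^k for some k with 1 ≤ k ≤ p.
Since 1 ≤ k ≤ p, k divides p!; set t = 1 + p!/k. Then xy^t z has p + (p!/k)·k = p + p! copies of 0. Now the 0-count is p+p! and (1-count)+2 = (p+p!-2)+2 = p+p!, so i ≠ j+2 fails. So xy^t z = 0^{p+p!} 1^{p+p!-2} ∉ L.
Contradiction. Therefore L is not regular.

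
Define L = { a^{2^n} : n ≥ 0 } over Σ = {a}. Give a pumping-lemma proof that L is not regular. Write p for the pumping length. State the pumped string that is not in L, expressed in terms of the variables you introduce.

a^{2^p+k}

Assume L is regular; let p be its pumping constant.
Take w = a^{2^p} ∈ L with |w| = 2^p ≥ p.
By the pumping lemma, w = xyz with |xy| ≤ p and |y| ≥ 1.
Then y = a^k for some k with 1 ≤ k ≤ p.
Pump with i = 2: xy^2z = a^{2^p+k}. Since 1 ≤ k ≤ p < 2^p, we have 2^p < 2^p+k < 2^{p+1}, so 2^p+k is not a power of 2. So xy^2z ∉ L.
This contradicts the pumping lemma, so L is not regular.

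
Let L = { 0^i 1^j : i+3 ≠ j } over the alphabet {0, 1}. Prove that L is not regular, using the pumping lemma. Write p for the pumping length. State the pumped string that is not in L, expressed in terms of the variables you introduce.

Assume L is regular. Let p be the pumping length given by the pumping lemma.
Choose w = 0^p 1^{p+p!+3}. Since p ≠ (p+p!+3)-3 = p+p!, w ∈ L; and |w| ≥ p.
The pumping lemma gives a decomposition w = xyz where |xy| ≤ p and |y| > 0.
Since the first p symbols of w are all 0's and |xy| ≤ p, y lies entirely in the leading 0-block: y = 0^k for some k with 1 ≤ k ≤ p.
Since 1 ≤ k ≤ p, k divides p!; set t = 1 + p!/k. Then xy^t z has p + (p!/k)·k = p + p! copies of 0. Now the 0-count is p+p! and (1-count)-3 = (p+p!+3)-3 = p+p!, so i+3 ≠ j fails. So xy^t z = 0^{p+p!} 1^{p+p!+3} ∉ L.
This contradicts the pumping lemma, so L is not regular.

0^{p+p!} 1^{p+p!+3}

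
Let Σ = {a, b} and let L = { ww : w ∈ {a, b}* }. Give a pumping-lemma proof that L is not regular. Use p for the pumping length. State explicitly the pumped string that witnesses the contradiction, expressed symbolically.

a^{p+k} b^p a^p b^p

Assume L is regular. Let p be the pumping length given by the pumping lemma.
Take w = a^p b^p a^p b^p = uu where u = a^pb^p; then w ∈ L and |w| = 4p ≥ p.
Write w = xyz as guaranteed by the lemma, with |xy| ≤ p and |y| > 0.
Since the first p symbols of w are all a's and |xy| ≤ p, y lies entirely in the leading a-block: y = a^k for some k with 1 ≤ k ≤ p.
Pump with i = 2: xy^2z = a^{p+k} b^p a^p b^p, of length 4p+k. Suppose this equals vv. The string starts with a and ends with b, so v does too; thus the boundary between the two copies of v is a b→a transition. There is exactly one such transition, at position 2p+k, so |v| = 2p+k and |vv| = 4p+2k ≠ 4p+k since k ≥ 1. So xy^2z ∉ L.
This contradicts the pumping lemma, so L is not regular.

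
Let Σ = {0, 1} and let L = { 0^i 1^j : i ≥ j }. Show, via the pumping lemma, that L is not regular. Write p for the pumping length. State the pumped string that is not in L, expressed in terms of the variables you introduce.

0^{p-k} 1^p

Assume L is regular. Let p be the pumping length given by the pumping lemma.
Choose w = 0^p 1^p ∈ L, with |w| = 2p ≥ p.
Write w = xyz as guaranteed by the lemma, with |xy| ≤ p and y is nonempty.
Because |xy| ≤ p and w begins with p copies of 0, we have y = 0^k with 1 ≤ k ≤ p.
Consider xy^0z = xz = 0^{p-k} 1^p. Since k ≥ 1, the 0-count p-k is less than p, so i ≥ j fails; thus xz ∉ L.
Contradiction. Therefore L is not regular.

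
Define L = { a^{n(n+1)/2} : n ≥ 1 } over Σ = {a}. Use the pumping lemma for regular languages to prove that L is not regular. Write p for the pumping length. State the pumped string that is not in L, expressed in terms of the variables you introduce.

Toward a contradiction, assume L is regular with pumping length p.
Take w = a^{p(p+1)/2} ∈ L with |w| = p(p+1)/2 ≥ p.
The pumping lemma gives a decomposition w = xyz where |xy| ≤ p and |y| ≥ 1.
Then y = a^k for some k with 1 ≤ k ≤ p.
Pump with i = 2: xy^2z = a^{p(p+1)/2+k}. Since 1 ≤ k ≤ p, p(p+1)/2 < p(p+1)/2+k ≤ p(p+1)/2+p < (p+1)(p+2)/2, so p(p+1)/2+k is strictly between consecutive triangular numbers. So xy^2z ∉ L.
This is a contradiction; hence L is not regular.

a^{p(p+1)/2+k}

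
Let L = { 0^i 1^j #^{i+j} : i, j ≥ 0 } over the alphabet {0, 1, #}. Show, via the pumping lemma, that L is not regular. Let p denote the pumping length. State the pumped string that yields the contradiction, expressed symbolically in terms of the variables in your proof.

Suppose for contradiction that L is regular, and let p be the pumping length.
Take w = 0^p 1^p #^{2p} ∈ L (with i=j=p, i+j=2p), |w| = 4p ≥ p.
By the pumping lemma, w = xyz with |xy| ≤ p and y is nonempty.
Since the first p symbols of w are all 0's and |xy| ≤ p, y lies entirely in the leading 0-block: y = 0^k for some k with 1 ≤ k ≤ p.
Consider xy^2z = 0^{p+k} 1^p #^{2p}. Now the 0- and 1-counts sum to 2p+k, but the #-count is 2p ≠ 2p+k. So xy^2z ∉ L.
This contradicts the pumping lemma, so L is not regular.

0^{p+k} 1^p #^{2p}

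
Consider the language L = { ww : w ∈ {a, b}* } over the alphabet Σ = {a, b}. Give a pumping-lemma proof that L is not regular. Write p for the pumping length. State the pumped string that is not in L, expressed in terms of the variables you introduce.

Suppose for contradiction that L is regular, and let p be the pumping length.
Take w = a^p b^p a^p b^p = uu where u = a^pb^p; then w ∈ L and |w| = 4p ≥ p.
By the pumping lemma, w = xyz with |xy| ≤ p and y is nonempty.
Because |xy| ≤ p and w begins with p copies of a, we have y = a^k with 1 ≤ k ≤ p.
Pump with i = 2: xy^2z = a^{p+k} b^p a^p b^p, of length 4p+k. Suppose this equals vv. The string starts with a and ends with b, so v does too; thus the boundary between the two copies of v is a b→a transition. There is exactly one such transition, at position 2p+k, so |v| = 2p+k and |vv| = 4p+2k ≠ 4p+k since k ≥ 1. So xy^2z ∉ L.
This is a contradiction; hence L is not regular.

a^{p+k} b^p a^p b^p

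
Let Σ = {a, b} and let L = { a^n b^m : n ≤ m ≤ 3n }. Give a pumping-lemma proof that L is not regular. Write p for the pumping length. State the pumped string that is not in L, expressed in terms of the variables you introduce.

Assume L is regular; let p be its pumping constant.
Take w = a^p b^p ∈ L (since p ≤ p ≤ 3p), with |w| = 2p ≥ p.
The pumping lemma gives a decomposition w = xyz where |xy| ≤ p and y is nonempty.
Because |xy| ≤ p and w begins with p copies of a, we have y = a^k with 1 ≤ k ≤ p.
Pump with i = 2: xy^2z = a^{p+k} b^p. Now n = p+k > p = m, so the condition n ≤ m fails. Thus xy^2z ∉ L.
Contradiction. Therefore L is not regular.

a^{p+k} b^p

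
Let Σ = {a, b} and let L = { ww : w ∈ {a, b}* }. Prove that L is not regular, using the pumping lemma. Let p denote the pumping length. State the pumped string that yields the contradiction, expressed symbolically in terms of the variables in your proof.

a^{p+k} b^p a^p b^p

Toward a contradiction, assume L is regular with pumping length p.
Take w = a^p b^p a^p b^p = uu where u = a^pb^p; then w ∈ L and |w| = 4p ≥ p.
By the pumping lemma, w = xyz with |xy| ≤ p and |y| > 0.
Since the first p symbols of w are all a's and |xy| ≤ p, y lies entirely in the leading a-block: y = a^k for some k with 1 ≤ k ≤ p.
Pump with i = 2: xy^2z = a^{p+k} b^p a^p b^p, of length 4p+k. Suppose this equals vv. The string starts with a and ends with b, so v does too; thus the boundary between the two copies of v is a b→a transition. There is exactly one such transition, at position 2p+k, so |v| = 2p+k and |vv| = 4p+2k ≠ 4p+k since k ≥ 1. So xy^2z ∉ L.
This is a contradiction; hence L is not regular.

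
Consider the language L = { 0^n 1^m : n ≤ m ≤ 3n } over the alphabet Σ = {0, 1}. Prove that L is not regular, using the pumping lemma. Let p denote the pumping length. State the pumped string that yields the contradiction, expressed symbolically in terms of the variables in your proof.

Toward a contradiction, assume L is regular with pumping length p.
Take w = 0^p 1^p ∈ L (since p ≤ p ≤ 3p), with |w| = 2p ≥ p.
By the pumping lemma, w = xyz with |xy| ≤ p and |y| > 0.
Since the first p symbols of w are all 0's and |xy| ≤ p, y lies entirely in the leading 0-block: y = 0^k for some k with 1 ≤ k ≤ p.
Pump with i = 2: xy^2z = 0^{p+k} 1^p. Now n = p+k > p = m, so the condition n ≤ m fails. Thus xy^2z ∉ L.
Contradiction. Therefore L is not regular.

0^{p+k} 1^p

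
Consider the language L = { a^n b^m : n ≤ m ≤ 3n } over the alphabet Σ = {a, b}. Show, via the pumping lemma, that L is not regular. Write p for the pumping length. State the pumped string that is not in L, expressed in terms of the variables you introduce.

a^{p+k} b^p

Assume L is regular. Let p be the pumping length given by the pumping lemma.
Take w = a^p b^p ∈ L (since p ≤ p ≤ 3p), with |w| = 2p ≥ p.
The pumping lemma gives a decomposition w = xyz where |xy| ≤ p and |y| > 0.
The first p characters of w are a's, so xy (and hence y) consists only of a's. Write y = a^k, 1 ≤ k ≤ p.
Pump with i = 2: xy^2z = a^{p+k} b^p. Now n = p+k > p = m, so the condition n ≤ m fails. Thus xy^2z ∉ L.
This is a contradiction; hence L is not regular.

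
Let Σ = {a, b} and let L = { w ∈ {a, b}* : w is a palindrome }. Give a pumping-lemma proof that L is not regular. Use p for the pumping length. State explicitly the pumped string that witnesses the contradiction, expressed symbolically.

a^{p+k} b a^p

Assume L is regular; let p be its pumping constant.
Take w = a^p b a^p, a palindrome of length 2p+1 ≥ p.
Write w = xyz as guaranteed by the lemma, with |xy| ≤ p and |y| ≥ 1.
The first p characters of w are a's, so xy (and hence y) consists only of a's. Write y = a^k, 1 ≤ k ≤ p.
Pump with i = 2: xy^2z = a^{p+k} b a^p. Its reverse is a^p b a^{p+k}, which differs from xy^2z since k ≥ 1. So xy^2z is not a palindrome and xy^2z ∉ L.
Contradiction. Therefore L is not regular.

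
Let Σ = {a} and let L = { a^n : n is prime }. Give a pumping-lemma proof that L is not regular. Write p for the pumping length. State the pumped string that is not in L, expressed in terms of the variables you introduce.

Assume L is regular. Let p be the pumping length given by the pumping lemma.
Let q be a prime with q ≥ p+2 (infinitely many primes exist), and take w = a^q ∈ L with |w| = q ≥ p.
By the pumping lemma, w = xyz with |xy| ≤ p and |y| > 0.
Then y = a^k for some k with 1 ≤ k ≤ p.
Since 1 ≤ k ≤ p, |xz| = q-k. Pump with i = q+1: |xy^{q+1}z| = (q-k)+(q+1)k = q+qk = q(1+k), which is composite (both factors ≥ 2). So xy^{q+1}z = a^{q(1+k)} ∉ L.
This is a contradiction; hence L is not regular.

a^{q(1+k)}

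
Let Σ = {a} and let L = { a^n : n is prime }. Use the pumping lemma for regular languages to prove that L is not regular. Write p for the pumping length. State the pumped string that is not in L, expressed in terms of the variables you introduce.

Suppose for contradiction that L is regular, and let p be the pumping length.
Let q be a prime with q ≥ p+2 (infinitely many primes exist), and take w = a^q ∈ L with |w| = q ≥ p.
By the pumping lemma, w = xyz with |xy| ≤ p and |y| ≥ 1.
Then y = a^k for some k with 1 ≤ k ≤ p.
Since 1 ≤ k ≤ p, |xz| = q-k. Pump with i = q+1: |xy^{q+1}z| = (q-k)+(q+1)k = q+qk = q(1+k), which is composite (both factors ≥ 2). So xy^{q+1}z = a^{q(1+k)} ∉ L.
This is a contradiction; hence L is not regular.

a^{q(1+k)}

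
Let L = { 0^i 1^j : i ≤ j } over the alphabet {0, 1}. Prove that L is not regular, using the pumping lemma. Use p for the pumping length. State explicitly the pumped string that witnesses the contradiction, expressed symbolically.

0^{p+k} 1^p

Assume L is regular; let p be its pumping constant.
Choose w = 0^p 1^p ∈ L, with |w| = 2p ≥ p.
Write w = xyz as guaranteed by the lemma, with |xy| ≤ p and y is nonempty.
The first p characters of w are 0's, so xy (and hence y) consists only of 0's. Write y = 0^k, 1 ≤ k ≤ p.
Consider xy^2z = 0^{p+k} 1^p. Since k ≥ 1, the 0-count p+k exceeds the 1-count p, so i ≤ j fails; thus xy^2z ∉ L.
Contradiction. Therefore L is not regular.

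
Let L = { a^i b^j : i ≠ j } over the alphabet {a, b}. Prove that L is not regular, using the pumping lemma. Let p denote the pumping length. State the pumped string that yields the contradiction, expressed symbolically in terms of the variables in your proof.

Assume L is regular. Let p be the pumping length given by the pumping lemma.
Choose w = a^p b^{p+p!}. Since p ≠ p+p!, w ∈ L; and |w| ≥ p.
The pumping lemma gives a decomposition w = xyz where |xy| ≤ p and |y| > 0.
Since the first p symbols of w are all a's and |xy| ≤ p, y lies entirely in the leading a-block: y = a^k for some k with 1 ≤ k ≤ p.
Since 1 ≤ k ≤ p, k divides p!; set t = 1 + p!/k. Then xy^t z has p + (p!/k)·k = p + p! copies of a. Now the a-count equals the b-count, so i ≠ j fails. So xy^t z = a^{p+p!} b^{p+p!} ∉ L.
This is a contradiction; hence L is not regular.

a^{p+p!} b^{p+p!}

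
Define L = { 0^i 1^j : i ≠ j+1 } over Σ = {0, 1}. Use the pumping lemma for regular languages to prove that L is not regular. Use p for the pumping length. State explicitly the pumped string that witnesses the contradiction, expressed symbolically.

Assume L is regular. Let p be the pumping length given by the pumping lemma.
Choose w = 0^p 1^{p+p!-1}. Since p ≠ (p+p!-1)+1 = p+p!, w ∈ L; and |w| ≥ p.
By the pumping lemma, w = xyz with |xy| ≤ p and y is nonempty.
The first p characters of w are 0's, so xy (and hence y) consists only of 0's. Write y = 0^k, 1 ≤ k ≤ p.
Since 1 ≤ k ≤ p, k divides p!; set t = 1 + p!/k. Then xy^t z has p + (p!/k)·k = p + p! copies of 0. Now the 0-count is p+p! and (1-count)+1 = (p+p!-1)+1 = p+p!, so i ≠ j+1 fails. So xy^t z = 0^{p+p!} 1^{p+p!-1} ∉ L.
Contradiction. Therefore L is not regular.

0^{p+p!} 1^{p+p!-1}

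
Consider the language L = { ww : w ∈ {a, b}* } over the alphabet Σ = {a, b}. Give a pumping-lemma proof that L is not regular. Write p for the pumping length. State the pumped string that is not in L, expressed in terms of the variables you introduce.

a^{p+k} b^p a^p b^p

Suppose for contradiction that L is regular, and let p be the pumping length.
Take w = a^p b^p a^p b^p = uu where u = a^pb^p; then w ∈ L and |w| = 4p ≥ p.
Write w = xyz as guaranteed by the lemma, with |xy| ≤ p and |y| > 0.
Because |xy| ≤ p and w begins with p copies of a, we have y = a^k with 1 ≤ k ≤ p.
Pump with i = 2: xy^2z = a^{p+k} b^p a^p b^p, of length 4p+k. Suppose this equals vv. The string starts with a and ends with b, so v does too; thus the boundary between the two copies of v is a b→a transition. There is exactly one such transition, at position 2p+k, so |v| = 2p+k and |vv| = 4p+2k ≠ 4p+k since k ≥ 1. So xy^2z ∉ L.
This contradicts the pumping lemma, so L is not regular.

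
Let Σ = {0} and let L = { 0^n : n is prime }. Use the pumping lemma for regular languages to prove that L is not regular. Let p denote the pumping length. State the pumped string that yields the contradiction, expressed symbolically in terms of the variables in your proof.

0^{q(1+k)}

Toward a contradiction, assume L is regular with pumping length p.
Let q be a prime with q ≥ p+2 (infinitely many primes exist), and take w = 0^q ∈ L with |w| = q ≥ p.
Write w = xyz as guaranteed by the lemma, with |xy| ≤ p and y is nonempty.
Then y = 0^k for some k with 1 ≤ k ≤ p.
Since 1 ≤ k ≤ p, |xz| = q-k. Pump with i = q+1: |xy^{q+1}z| = (q-k)+(q+1)k = q+qk = q(1+k), which is composite (both factors ≥ 2). So xy^{q+1}z = 0^{q(1+k)} ∉ L.
This is a contradiction; hence L is not regular.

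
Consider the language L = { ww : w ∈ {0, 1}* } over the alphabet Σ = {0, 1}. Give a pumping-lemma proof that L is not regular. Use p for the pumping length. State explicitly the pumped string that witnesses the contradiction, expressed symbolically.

0^{p+k} 1^p 0^p 1^p

Assume L is regular; let p be its pumping constant.
Take w = 0^p 1^p 0^p 1^p = uu where u = 0^p1^p; then w ∈ L and |w| = 4p ≥ p.
Write w = xyz as guaranteed by the lemma, with |xy| ≤ p and y is nonempty.
Since the first p symbols of w are all 0's and |xy| ≤ p, y lies entirely in the leading 0-block: y = 0^k for some k with 1 ≤ k ≤ p.
Pump with i = 2: xy^2z = 0^{p+k} 1^p 0^p 1^p, of length 4p+k. Suppose this equals vv. The string starts with 0 and ends with 1, so v does too; thus the boundary between the two copies of v is a 1→0 transition. There is exactly one such transition, at position 2p+k, so |v| = 2p+k and |vv| = 4p+2k ≠ 4p+k since k ≥ 1. So xy^2z ∉ L.
This is a contradiction; hence L is not regular.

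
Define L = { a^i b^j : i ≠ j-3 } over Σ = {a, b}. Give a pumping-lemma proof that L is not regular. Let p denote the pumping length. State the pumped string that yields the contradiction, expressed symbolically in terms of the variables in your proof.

Assume L is regular. Let p be the pumping length given by the pumping lemma.
Choose w = a^p b^{p+p!+3}. Since p ≠ (p+p!+3)-3 = p+p!, w ∈ L; and |w| ≥ p.
By the pumping lemma, w = xyz with |xy| ≤ p and |y| > 0.
The first p characters of w are a's, so xy (and hence y) consists only of a's. Write y = a^k, 1 ≤ k ≤ p.
Since 1 ≤ k ≤ p, k divides p!; set t = 1 + p!/k. Then xy^t z has p + (p!/k)·k = p + p! copies of a. Now the a-count is p+p! and (b-count)-3 = (p+p!+3)-3 = p+p!, so i ≠ j-3 fails. So xy^t z = a^{p+p!} b^{p+p!+3} ∉ L.
Contradiction. Therefore L is not regular.

a^{p+p!} b^{p+p!+3}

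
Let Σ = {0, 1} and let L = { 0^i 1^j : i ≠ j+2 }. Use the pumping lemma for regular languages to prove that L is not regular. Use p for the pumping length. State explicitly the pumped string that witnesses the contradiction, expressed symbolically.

Toward a contradiction, assume L is regular with pumping length p.
Choose w = 0^p 1^{p+p!-2}. Since p ≠ (p+p!-2)+2 = p+p!, w ∈ L; and |w| ≥ p.
The pumping lemma gives a decomposition w = xyz where |xy| ≤ p and y is nonempty.
Because |xy| ≤ p and w begins with p copies of 0, we have y = 0^k with 1 ≤ k ≤ p.
Since 1 ≤ k ≤ p, k divides p!; set t = 1 + p!/k. Then xy^t z has p + (p!/k)·k = p + p! copies of 0. Now the 0-count is p+p! and (1-count)+2 = (p+p!-2)+2 = p+p!, so i ≠ j+2 fails. So xy^t z = 0^{p+p!} 1^{p+p!-2} ∉ L.
Contradiction. Therefore L is not regular.

0^{p+p!} 1^{p+p!-2}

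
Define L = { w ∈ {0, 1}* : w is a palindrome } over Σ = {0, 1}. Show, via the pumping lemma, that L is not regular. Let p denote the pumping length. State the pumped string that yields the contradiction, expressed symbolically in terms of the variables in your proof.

0^{p+k} 1 0^p

Assume L is regular; let p be its pumping constant.
Take w = 0^p 1 0^p, a palindrome of length 2p+1 ≥ p.
The pumping lemma gives a decomposition w = xyz where |xy| ≤ p and |y| > 0.
Because |xy| ≤ p and w begins with p copies of 0, we have y = 0^k with 1 ≤ k ≤ p.
Pump with i = 2: xy^2z = 0^{p+k} 1 0^p. Its reverse is 0^p 1 0^{p+k}, which differs from xy^2z since k ≥ 1. So xy^2z is not a palindrome and xy^2z ∉ L.
Contradiction. Therefore L is not regular.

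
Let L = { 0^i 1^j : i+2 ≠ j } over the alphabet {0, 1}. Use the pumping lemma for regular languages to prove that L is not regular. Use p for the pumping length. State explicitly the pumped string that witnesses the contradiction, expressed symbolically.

Assume L is regular. Let p be the pumping length given by the pumping lemma.
Choose w = 0^p 1^{p+p!+2}. Since p ≠ (p+p!+2)-2 = p+p!, w ∈ L; and |w| ≥ p.
By the pumping lemma, w = xyz with |xy| ≤ p and |y| ≥ 1.
Because |xy| ≤ p and w begins with p copies of 0, we have y = 0^k with 1 ≤ k ≤ p.
Since 1 ≤ k ≤ p, k divides p!; set t = 1 + p!/k. Then xy^t z has p + (p!/k)·k = p + p! copies of 0. Now the 0-count is p+p! and (1-count)-2 = (p+p!+2)-2 = p+p!, so i+2 ≠ j fails. So xy^t z = 0^{p+p!} 1^{p+p!+2} ∉ L.
This contradicts the pumping lemma, so L is not regular.

0^{p+p!} 1^{p+p!+2}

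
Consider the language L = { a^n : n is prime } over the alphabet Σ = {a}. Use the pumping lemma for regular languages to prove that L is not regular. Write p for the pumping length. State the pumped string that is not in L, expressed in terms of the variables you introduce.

a^{q(1+k)}

Assume L is regular; let p be its pumping constant.
Let q be a prime with q ≥ p+2 (infinitely many primes exist), and take w = a^q ∈ L with |w| = q ≥ p.
The pumping lemma gives a decomposition w = xyz where |xy| ≤ p and |y| ≥ 1.
Then y = a^k for some k with 1 ≤ k ≤ p.
Since 1 ≤ k ≤ p, |xz| = q-k. Pump with i = q+1: |xy^{q+1}z| = (q-k)+(q+1)k = q+qk = q(1+k), which is composite (both factors ≥ 2). So xy^{q+1}z = a^{q(1+k)} ∉ L.
This contradicts the pumping lemma, so L is not regular.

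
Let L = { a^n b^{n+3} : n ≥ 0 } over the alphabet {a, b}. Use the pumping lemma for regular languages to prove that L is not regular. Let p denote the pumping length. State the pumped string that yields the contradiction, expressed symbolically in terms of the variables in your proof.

a^{p+k} b^{p+3}

Suppose for contradiction that L is regular, and let p be the pumping length.
Let w = a^p b^{p+3} ∈ L; note |w| = 2p+3 ≥ p.
By the pumping lemma, w = xyz with |xy| ≤ p and |y| ≥ 1.
Because |xy| ≤ p and w begins with p copies of a, we have y = a^k with 1 ≤ k ≤ p.
Pump with i = 2: xy^2z = a^{p+k} b^{p+3}. For this to lie in L we would need p+3 = (p+k)+3, which forces k = 0. But k ≥ 1, so xy^2z ∉ L.
Contradiction. Therefore L is not regular.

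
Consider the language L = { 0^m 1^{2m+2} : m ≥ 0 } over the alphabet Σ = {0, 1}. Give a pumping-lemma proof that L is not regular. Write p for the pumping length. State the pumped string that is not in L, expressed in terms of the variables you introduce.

0^{p+k} 1^{2p+2}

Suppose for contradiction that L is regular, and let p be the pumping length.
Take w = 0^p 1^{2p+2}. Then w ∈ L and |w| = 3p+2 ≥ p.
The pumping lemma gives a decomposition w = xyz where |xy| ≤ p and |y| > 0.
Since the first p symbols of w are all 0's and |xy| ≤ p, y lies entirely in the leading 0-block: y = 0^k for some k with 1 ≤ k ≤ p.
Pump with i = 2: xy^2z = 0^{p+k} 1^{2p+2}. For this to lie in L we would need 2p+2 = 2(p+k)+2, which forces k = 0. But k ≥ 1, so xy^2z ∉ L.
This is a contradiction; hence L is not regular.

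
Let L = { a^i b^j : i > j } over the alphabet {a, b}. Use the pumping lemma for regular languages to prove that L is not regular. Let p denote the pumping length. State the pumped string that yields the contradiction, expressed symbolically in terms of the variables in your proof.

Assume L is regular. Let p be the pumping length given by the pumping lemma.
Choose w = a^{p+1} b^p ∈ L, with |w| = 2p+1 ≥ p.
Write w = xyz as guaranteed by the lemma, with |xy| ≤ p and |y| > 0.
Because |xy| ≤ p and w begins with p copies of a, we have y = a^k with 1 ≤ k ≤ p.
Consider xy^0z = xz = a^{p+1-k} b^p. Since k ≥ 1, the a-count p+1-k is at most p, so i > j fails; thus xz ∉ L.
This is a contradiction; hence L is not regular.

a^{p+1-k} b^p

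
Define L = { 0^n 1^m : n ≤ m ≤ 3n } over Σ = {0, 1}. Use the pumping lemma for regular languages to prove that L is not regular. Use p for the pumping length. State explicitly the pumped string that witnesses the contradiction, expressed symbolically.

0^{p+k} 1^p

Suppose for contradiction that L is regular, and let p be the pumping length.
Take w = 0^p 1^p ∈ L (since p ≤ p ≤ 3p), with |w| = 2p ≥ p.
The pumping lemma gives a decomposition w = xyz where |xy| ≤ p and y is nonempty.
Since the first p symbols of w are all 0's and |xy| ≤ p, y lies entirely in the leading 0-block: y = 0^k for some k with 1 ≤ k ≤ p.
Pump with i = 2: xy^2z = 0^{p+k} 1^p. Now n = p+k > p = m, so the condition n ≤ m fails. Thus xy^2z ∉ L.
Contradiction. Therefore L is not regular.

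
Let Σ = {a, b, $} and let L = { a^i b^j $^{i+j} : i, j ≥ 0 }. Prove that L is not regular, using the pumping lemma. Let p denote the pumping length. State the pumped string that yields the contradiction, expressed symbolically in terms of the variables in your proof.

Suppose for contradiction that L is regular, and let p be the pumping length.
Take w = a^p b^p $^{2p} ∈ L (with i=j=p, i+j=2p), |w| = 4p ≥ p.
The pumping lemma gives a decomposition w = xyz where |xy| ≤ p and y is nonempty.
Since the first p symbols of w are all a's and |xy| ≤ p, y lies entirely in the leading a-block: y = a^k for some k with 1 ≤ k ≤ p.
Consider xy^2z = a^{p+k} b^p $^{2p}. Now the a- and b-counts sum to 2p+k, but the $-count is 2p ≠ 2p+k. So xy^2z ∉ L.
This contradicts the pumping lemma, so L is not regular.

a^{p+k} b^p $^{2p}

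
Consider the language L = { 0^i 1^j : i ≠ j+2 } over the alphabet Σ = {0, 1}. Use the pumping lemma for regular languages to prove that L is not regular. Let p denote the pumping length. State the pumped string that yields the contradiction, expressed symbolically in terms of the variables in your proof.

0^{p+p!} 1^{p+p!-2}

Assume L is regular; let p be its pumping constant.
Choose w = 0^p 1^{p+p!-2}. Since p ≠ (p+p!-2)+2 = p+p!, w ∈ L; and |w| ≥ p.
The pumping lemma gives a decomposition w = xyz where |xy| ≤ p and |y| ≥ 1.
Because |xy| ≤ p and w begins with p copies of 0, we have y = 0^k with 1 ≤ k ≤ p.
Since 1 ≤ k ≤ p, k divides p!; set t = 1 + p!/k. Then xy^t z has p + (p!/k)·k = p + p! copies of 0. Now the 0-count is p+p! and (1-count)+2 = (p+p!-2)+2 = p+p!, so i ≠ j+2 fails. So xy^t z = 0^{p+p!} 1^{p+p!-2} ∉ L.
Contradiction. Therefore L is not regular.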